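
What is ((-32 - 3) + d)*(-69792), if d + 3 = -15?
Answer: 3698976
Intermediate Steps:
d = -18 (d = -3 - 15 = -18)
((-32 - 3) + d)*(-69792) = ((-32 - 3) - 18)*(-69792) = (-35 - 18)*(-69792) = -53*(-69792) = 3698976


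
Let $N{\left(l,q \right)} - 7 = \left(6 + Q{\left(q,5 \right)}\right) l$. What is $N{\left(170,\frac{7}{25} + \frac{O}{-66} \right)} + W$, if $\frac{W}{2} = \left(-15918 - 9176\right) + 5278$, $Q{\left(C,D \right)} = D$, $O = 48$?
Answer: $-37755$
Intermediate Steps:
$W = -39632$ ($W = 2 \left(\left(-15918 - 9176\right) + 5278\right) = 2 \left(-25094 + 5278\right) = 2 \left(-19816\right) = -39632$)
$N{\left(l,q \right)} = 7 + 11 l$ ($N{\left(l,q \right)} = 7 + \left(6 + 5\right) l = 7 + 11 l$)
$N{\left(170,\frac{7}{25} + \frac{O}{-66} \right)} + W = \left(7 + 11 \cdot 170\right) - 39632 = \left(7 + 1870\right) - 39632 = 1877 - 39632 = -37755$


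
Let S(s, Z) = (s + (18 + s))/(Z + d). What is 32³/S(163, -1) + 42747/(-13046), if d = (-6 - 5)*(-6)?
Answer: 3471528919/560978 ≈ 6188.4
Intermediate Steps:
d = 66 (d = -11*(-6) = 66)
S(s, Z) = (18 + 2*s)/(66 + Z) (S(s, Z) = (s + (18 + s))/(Z + 66) = (18 + 2*s)/(66 + Z))
32³/S(163, -1) + 42747/(-13046) = 32³/((2*(9 + 163)/(66 - 1))) + 42747/(-13046) = 32768/((2*172/65)) + 42747*(-1/13046) = 32768/((2*(1/65)*172)) - 42747/13046 = 32768/(344/65) - 42747/13046 = 32768*(65/344) - 42747/13046 = 266240/43 - 42747/13046 = 3471528919/560978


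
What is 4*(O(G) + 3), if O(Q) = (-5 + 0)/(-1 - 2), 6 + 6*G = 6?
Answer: 56/3 ≈ 18.667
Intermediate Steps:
G = 0 (G = -1 + (⅙)*6 = -1 + 1 = 0)
O(Q) = 5/3 (O(Q) = -5/(-3) = -5*(-⅓) = 5/3)
4*(O(G) + 3) = 4*(5/3 + 3) = 4*(14/3) = 56/3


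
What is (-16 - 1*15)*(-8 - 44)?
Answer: 1612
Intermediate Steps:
(-16 - 1*15)*(-8 - 44) = (-16 - 15)*(-52) = -31*(-52) = 1612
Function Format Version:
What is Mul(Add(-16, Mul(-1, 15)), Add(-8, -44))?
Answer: 1612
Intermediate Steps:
Mul(Add(-16, Mul(-1, 15)), Add(-8, -44)) = Mul(Add(-16, -15), -52) = Mul(-31, -52) = 1612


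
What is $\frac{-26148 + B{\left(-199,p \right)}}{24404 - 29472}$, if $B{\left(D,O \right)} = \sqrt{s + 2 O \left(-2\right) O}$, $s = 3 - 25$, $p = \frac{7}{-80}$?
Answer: $\frac{6537}{1267} - \frac{i \sqrt{35249}}{202720} \approx 5.1594 - 0.00092614 i$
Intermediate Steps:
$p = - \frac{7}{80}$ ($p = 7 \left(- \frac{1}{80}\right) = - \frac{7}{80} \approx -0.0875$)
$s = -22$ ($s = 3 - 25 = -22$)
$B{\left(D,O \right)} = \sqrt{-22 - 4 O^{2}}$ ($B{\left(D,O \right)} = \sqrt{-22 + 2 O \left(-2\right) O} = \sqrt{-22 + - 4 O O} = \sqrt{-22 - 4 O^{2}}$)
$\frac{-26148 + B{\left(-199,p \right)}}{24404 - 29472} = \frac{-26148 + \sqrt{-22 - 4 \left(- \frac{7}{80}\right)^{2}}}{24404 - 29472} = \frac{-26148 + \sqrt{-22 - \frac{49}{1600}}}{-5068} = \left(-26148 + \sqrt{-22 - \frac{49}{1600}}\right) \left(- \frac{1}{5068}\right) = \left(-26148 + \sqrt{- \frac{35249}{1600}}\right) \left(- \frac{1}{5068}\right) = \left(-26148 + \frac{i \sqrt{35249}}{40}\right) \left(- \frac{1}{5068}\right) = \frac{6537}{1267} - \frac{i \sqrt{35249}}{202720}$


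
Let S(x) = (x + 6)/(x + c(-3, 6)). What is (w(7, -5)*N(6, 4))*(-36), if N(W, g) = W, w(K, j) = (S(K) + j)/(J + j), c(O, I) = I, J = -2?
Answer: -864/7 ≈ -123.43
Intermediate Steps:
S(x) = 1 (S(x) = (x + 6)/(x + 6) = (6 + x)/(6 + x) = 1)
w(K, j) = (1 + j)/(-2 + j)
(w(7, -5)*N(6, 4))*(-36) = (((1 - 5)/(-2 - 5))*6)*(-36) = ((-4/(-7))*6)*(-36) = (-⅐*(-4)*6)*(-36) = ((4/7)*6)*(-36) = (24/7)*(-36) = -864/7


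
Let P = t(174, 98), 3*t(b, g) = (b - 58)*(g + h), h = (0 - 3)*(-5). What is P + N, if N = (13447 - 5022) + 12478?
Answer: 75817/3 ≈ 25272.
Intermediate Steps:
N = 20903 (N = 8425 + 12478 = 20903)
h = 15 (h = -3*(-5) = 15)
t(b, g) = (-58 + b)*(15 + g)/3 (t(b, g) = ((b - 58)*(g + 15))/3 = ((-58 + b)*(15 + g))/3 = (-58 + b)*(15 + g)/3)
P = 13108/3 (P = -290 + 5*174 - 58/3*98 + (1/3)*174*98 = -290 + 870 - 5684/3 + 5684 = 13108/3 ≈ 4369.3)
P + N = 13108/3 + 20903 = 75817/3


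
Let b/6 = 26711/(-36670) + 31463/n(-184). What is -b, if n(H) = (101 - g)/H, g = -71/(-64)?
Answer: 13586709684383/39071885 ≈ 3.4774e+5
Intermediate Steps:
g = 71/64 (g = -71*(-1/64) = 71/64 ≈ 1.1094)
n(H) = 6393/(64*H) (n(H) = (101 - 1*71/64)/H = (101 - 71/64)/H = 6393/(64*H))
b = -13586709684383/39071885 (b = 6*(26711/(-36670) + 31463/(((6393/64)/(-184)))) = 6*(26711*(-1/36670) + 31463/(((6393/64)*(-1/184)))) = 6*(-26711/36670 + 31463/(-6393/11776)) = 6*(-26711/36670 + 31463*(-11776/6393)) = 6*(-26711/36670 - 370508288/6393) = 6*(-13586709684383/234431310) = -13586709684383/39071885 ≈ -3.4774e+5)
-b = -1*(-13586709684383/39071885) = 13586709684383/39071885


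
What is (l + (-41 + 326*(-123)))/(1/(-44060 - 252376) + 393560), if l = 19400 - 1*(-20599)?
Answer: -41501040/116665352159 ≈ -0.00035573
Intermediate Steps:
l = 39999 (l = 19400 + 20599 = 39999)
(l + (-41 + 326*(-123)))/(1/(-44060 - 252376) + 393560) = (39999 + (-41 + 326*(-123)))/(1/(-44060 - 252376) + 393560) = (39999 + (-41 - 40098))/(1/(-296436) + 393560) = (39999 - 40139)/(-1/296436 + 393560) = -140/116665352159/296436 = -140*296436/116665352159 = -41501040/116665352159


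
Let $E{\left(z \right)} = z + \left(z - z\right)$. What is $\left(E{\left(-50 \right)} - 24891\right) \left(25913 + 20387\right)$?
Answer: $-1154768300$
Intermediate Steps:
$E{\left(z \right)} = z$ ($E{\left(z \right)} = z + 0 = z$)
$\left(E{\left(-50 \right)} - 24891\right) \left(25913 + 20387\right) = \left(-50 - 24891\right) \left(25913 + 20387\right) = \left(-24941\right) 46300 = -1154768300$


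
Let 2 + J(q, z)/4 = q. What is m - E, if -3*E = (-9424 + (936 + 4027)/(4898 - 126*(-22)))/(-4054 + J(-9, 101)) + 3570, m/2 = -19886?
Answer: -3638016641243/94294980 ≈ -38581.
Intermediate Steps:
m = -39772 (m = 2*(-19886) = -39772)
J(q, z) = -8 + 4*q
E = -112283303317/94294980 (E = -((-9424 + (936 + 4027)/(4898 - 126*(-22)))/(-4054 + (-8 + 4*(-9))) + 3570)/3 = -((-9424 + 4963/(4898 + 2772))/(-4054 + (-8 - 36)) + 3570)/3 = -((-9424 + 4963/7670)/(-4054 - 44) + 3570)/3 = -((-9424 + 4963*(1/7670))/(-4098) + 3570)/3 = -((-9424 + 4963/7670)*(-1/4098) + 3570)/3 = -(-72277117/7670*(-1/4098) + 3570)/3 = -(72277117/31431660 + 3570)/3 = -⅓*112283303317/31431660 = -112283303317/94294980 ≈ -1190.8)
m - E = -39772 - 1*(-112283303317/94294980) = -39772 + 112283303317/94294980 = -3638016641243/94294980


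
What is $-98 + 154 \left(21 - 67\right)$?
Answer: $-7182$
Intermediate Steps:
$-98 + 154 \left(21 - 67\right) = -98 + 154 \left(-46\right) = -98 - 7084 = -7182$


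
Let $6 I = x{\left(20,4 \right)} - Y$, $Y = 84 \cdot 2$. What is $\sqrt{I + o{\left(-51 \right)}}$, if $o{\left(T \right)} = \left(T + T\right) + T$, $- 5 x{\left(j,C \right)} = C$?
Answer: $\frac{i \sqrt{40755}}{15} \approx 13.459 i$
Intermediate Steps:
$x{\left(j,C \right)} = - \frac{C}{5}$
$o{\left(T \right)} = 3 T$ ($o{\left(T \right)} = 2 T + T = 3 T$)
$Y = 168$
$I = - \frac{422}{15}$ ($I = \frac{\left(- \frac{1}{5}\right) 4 - 168}{6} = \frac{- \frac{4}{5} - 168}{6} = \frac{1}{6} \left(- \frac{844}{5}\right) = - \frac{422}{15} \approx -28.133$)
$\sqrt{I + o{\left(-51 \right)}} = \sqrt{- \frac{422}{15} + 3 \left(-51\right)} = \sqrt{- \frac{422}{15} - 153} = \sqrt{- \frac{2717}{15}} = \frac{i \sqrt{40755}}{15}$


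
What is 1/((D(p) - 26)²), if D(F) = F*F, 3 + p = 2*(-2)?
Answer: 1/529 ≈ 0.0018904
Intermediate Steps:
p = -7 (p = -3 + 2*(-2) = -3 - 4 = -7)
D(F) = F²
1/((D(p) - 26)²) = 1/(((-7)² - 26)²) = 1/((49 - 26)²) = 1/(23²) = 1/529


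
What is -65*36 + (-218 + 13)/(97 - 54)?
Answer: -100825/43 ≈ -2344.8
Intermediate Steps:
-65*36 + (-218 + 13)/(97 - 54) = -2340 - 205/43 = -100825/43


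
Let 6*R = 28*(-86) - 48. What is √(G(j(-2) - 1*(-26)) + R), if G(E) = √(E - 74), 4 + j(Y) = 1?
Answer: √(-3684 + 9*I*√51)/3 ≈ 0.17648 + 20.233*I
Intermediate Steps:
j(Y) = -3 (j(Y) = -4 + 1 = -3)
G(E) = √(-74 + E)
R = -1228/3 (R = (28*(-86) - 48)/6 = (-2408 - 48)/6 = (⅙)*(-2456) = -1228/3 ≈ -409.33)
√(G(j(-2) - 1*(-26)) + R) = √(√(-74 + (-3 - 1*(-26))) - 1228/3) = √(√(-74 + (-3 + 26)) - 1228/3) = √(√(-74 + 23) - 1228/3) = √(√(-51) - 1228/3) = √(I*√51 - 1228/3) = √(-1228/3 + I*√51)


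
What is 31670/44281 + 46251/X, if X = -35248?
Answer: -931736371/1560816688 ≈ -0.59695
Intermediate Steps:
31670/44281 + 46251/X = 31670/44281 + 46251/(-35248) = 31670*(1/44281) + 46251*(-1/35248) = 31670/44281 - 46251/35248 = -931736371/1560816688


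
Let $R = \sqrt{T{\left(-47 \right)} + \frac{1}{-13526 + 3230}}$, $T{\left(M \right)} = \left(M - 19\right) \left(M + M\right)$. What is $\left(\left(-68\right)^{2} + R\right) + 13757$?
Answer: $18381 + \frac{\sqrt{18268645538}}{1716} \approx 18460.0$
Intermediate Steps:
$T{\left(M \right)} = 2 M \left(-19 + M\right)$ ($T{\left(M \right)} = \left(-19 + M\right) 2 M = 2 M \left(-19 + M\right)$)
$R = \frac{\sqrt{18268645538}}{1716}$ ($R = \sqrt{2 \left(-47\right) \left(-19 - 47\right) + \frac{1}{-13526 + 3230}} = \sqrt{2 \left(-47\right) \left(-66\right) + \frac{1}{-10296}} = \sqrt{6204 - \frac{1}{10296}} = \sqrt{\frac{63876383}{10296}} = \frac{\sqrt{18268645538}}{1716} \approx 78.766$)
$\left(\left(-68\right)^{2} + R\right) + 13757 = \left(\left(-68\right)^{2} + \frac{\sqrt{18268645538}}{1716}\right) + 13757 = \left(4624 + \frac{\sqrt{18268645538}}{1716}\right) + 13757 = 18381 + \frac{\sqrt{18268645538}}{1716}$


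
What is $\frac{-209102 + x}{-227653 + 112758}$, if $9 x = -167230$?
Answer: $\frac{2049148}{1034055} \approx 1.9817$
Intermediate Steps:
$x = - \frac{167230}{9}$ ($x = \frac{1}{9} \left(-167230\right) = - \frac{167230}{9} \approx -18581.0$)
$\frac{-209102 + x}{-227653 + 112758} = \frac{-209102 - \frac{167230}{9}}{-227653 + 112758} = - \frac{2049148}{9 \left(-114895\right)} = \left(- \frac{2049148}{9}\right) \left(- \frac{1}{114895}\right) = \frac{2049148}{1034055}$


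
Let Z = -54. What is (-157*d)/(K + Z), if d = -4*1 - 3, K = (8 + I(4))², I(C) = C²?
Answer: 1099/522 ≈ 2.1054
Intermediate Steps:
K = 576 (K = (8 + 4²)² = (8 + 16)² = 24² = 576)
d = -7 (d = -4 - 3 = -7)
(-157*d)/(K + Z) = (-157*(-7))/(576 - 54) = 1099/522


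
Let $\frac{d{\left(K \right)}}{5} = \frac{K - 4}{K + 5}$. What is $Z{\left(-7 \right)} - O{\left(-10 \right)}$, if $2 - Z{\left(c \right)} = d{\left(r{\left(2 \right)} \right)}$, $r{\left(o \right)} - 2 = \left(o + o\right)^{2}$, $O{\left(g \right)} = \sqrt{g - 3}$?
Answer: $- \frac{24}{23} - i \sqrt{13} \approx -1.0435 - 3.6056 i$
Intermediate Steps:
$O{\left(g \right)} = \sqrt{-3 + g}$
$r{\left(o \right)} = 2 + 4 o^{2}$ ($r{\left(o \right)} = 2 + \left(o + o\right)^{2} = 2 + \left(2 o\right)^{2} = 2 + 4 o^{2}$)
$d{\left(K \right)} = \frac{5 \left(-4 + K\right)}{5 + K}$ ($d{\left(K \right)} = 5 \frac{K - 4}{K + 5} = 5 \frac{-4 + K}{5 + K} = \frac{5 \left(-4 + K\right)}{5 + K}$)
$Z{\left(c \right)} = - \frac{24}{23}$ ($Z{\left(c \right)} = 2 - \frac{5 \left(-4 + \left(2 + 4 \cdot 2^{2}\right)\right)}{5 + \left(2 + 4 \cdot 2^{2}\right)} = 2 - \frac{5 \left(-4 + \left(2 + 4 \cdot 4\right)\right)}{5 + \left(2 + 4 \cdot 4\right)} = 2 - \frac{5 \left(-4 + \left(2 + 16\right)\right)}{5 + \left(2 + 16\right)} = 2 - \frac{5 \left(-4 + 18\right)}{5 + 18} = 2 - 5 \cdot \frac{1}{23} \cdot 14 = 2 - \frac{70}{23} = - \frac{24}{23}$)
$Z{\left(-7 \right)} - O{\left(-10 \right)} = - \frac{24}{23} - \sqrt{-3 - 10} = - \frac{24}{23} - \sqrt{-13} = - \frac{24}{23} - i \sqrt{13}$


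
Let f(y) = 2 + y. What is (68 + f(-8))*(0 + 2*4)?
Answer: 496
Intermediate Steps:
(68 + f(-8))*(0 + 2*4) = (68 + (2 - 8))*(0 + 2*4) = (68 - 6)*(0 + 8) = 62*8 = 496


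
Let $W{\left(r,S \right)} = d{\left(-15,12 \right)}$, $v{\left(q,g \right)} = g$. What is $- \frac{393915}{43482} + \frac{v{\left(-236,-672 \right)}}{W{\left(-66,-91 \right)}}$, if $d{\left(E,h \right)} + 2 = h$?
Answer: $- \frac{5526509}{72470} \approx -76.259$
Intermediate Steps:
$d{\left(E,h \right)} = -2 + h$
$W{\left(r,S \right)} = 10$ ($W{\left(r,S \right)} = -2 + 12 = 10$)
$- \frac{393915}{43482} + \frac{v{\left(-236,-672 \right)}}{W{\left(-66,-91 \right)}} = - \frac{393915}{43482} - \frac{672}{10} = \left(-393915\right) \frac{1}{43482} - \frac{336}{5} = - \frac{131305}{14494} - \frac{336}{5} = - \frac{5526509}{72470}$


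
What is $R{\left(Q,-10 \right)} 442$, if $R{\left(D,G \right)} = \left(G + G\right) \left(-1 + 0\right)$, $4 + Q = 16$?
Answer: $8840$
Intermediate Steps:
$Q = 12$ ($Q = -4 + 16 = 12$)
$R{\left(D,G \right)} = - 2 G$ ($R{\left(D,G \right)} = 2 G \left(-1\right) = - 2 G$)
$R{\left(Q,-10 \right)} 442 = \left(-2\right) \left(-10\right) 442 = 20 \cdot 442 = 8840$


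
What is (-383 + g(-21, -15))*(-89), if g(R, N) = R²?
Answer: -5162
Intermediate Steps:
(-383 + g(-21, -15))*(-89) = (-383 + (-21)²)*(-89) = (-383 + 441)*(-89) = 58*(-89) = -5162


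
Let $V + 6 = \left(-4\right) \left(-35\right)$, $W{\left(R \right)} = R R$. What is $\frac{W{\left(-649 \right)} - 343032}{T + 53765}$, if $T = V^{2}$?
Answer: $\frac{6013}{5517} \approx 1.0899$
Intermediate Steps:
$W{\left(R \right)} = R^{2}$
$V = 134$ ($V = -6 - -140 = -6 + 140 = 134$)
$T = 17956$ ($T = 134^{2} = 17956$)
$\frac{W{\left(-649 \right)} - 343032}{T + 53765} = \frac{\left(-649\right)^{2} - 343032}{17956 + 53765} = \frac{421201 - 343032}{71721} = 78169 \cdot \frac{1}{71721} = \frac{6013}{5517}$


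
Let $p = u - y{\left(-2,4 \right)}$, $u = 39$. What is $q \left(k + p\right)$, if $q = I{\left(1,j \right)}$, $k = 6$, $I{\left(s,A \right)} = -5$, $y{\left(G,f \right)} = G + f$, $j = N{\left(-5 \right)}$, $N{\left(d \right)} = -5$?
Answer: $-215$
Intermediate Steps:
$j = -5$
$q = -5$
$p = 37$ ($p = 39 - \left(-2 + 4\right) = 39 - 2 = 37$)
$q \left(k + p\right) = - 5 \left(6 + 37\right) = \left(-5\right) 43 = -215$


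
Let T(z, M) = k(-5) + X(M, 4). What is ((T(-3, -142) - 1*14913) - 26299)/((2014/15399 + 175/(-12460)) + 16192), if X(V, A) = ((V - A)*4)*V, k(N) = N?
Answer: 228661537284/88765896437 ≈ 2.5760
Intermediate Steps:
X(V, A) = V*(-4*A + 4*V) (X(V, A) = (-4*A + 4*V)*V = V*(-4*A + 4*V))
T(z, M) = -5 + 4*M*(-4 + M) (T(z, M) = -5 + 4*M*(M - 1*4) = -5 + 4*M*(M - 4) = -5 + 4*M*(-4 + M))
((T(-3, -142) - 1*14913) - 26299)/((2014/15399 + 175/(-12460)) + 16192) = (((-5 + 4*(-142)*(-4 - 142)) - 1*14913) - 26299)/((2014/15399 + 175/(-12460)) + 16192) = (((-5 + 4*(-142)*(-146)) - 14913) - 26299)/((2014*(1/15399) + 175*(-1/12460)) + 16192) = (((-5 + 82928) - 14913) - 26299)/((2014/15399 - 5/356) + 16192) = ((82923 - 14913) - 26299)/(639989/5482044 + 16192) = (68010 - 26299)/(88765896437/5482044) = 41711*(5482044/88765896437) = 228661537284/88765896437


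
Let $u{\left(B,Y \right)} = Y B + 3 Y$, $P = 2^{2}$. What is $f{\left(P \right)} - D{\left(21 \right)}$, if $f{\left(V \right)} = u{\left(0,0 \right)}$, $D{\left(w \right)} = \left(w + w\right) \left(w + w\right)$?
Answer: $-1764$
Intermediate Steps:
$P = 4$
$u{\left(B,Y \right)} = 3 Y + B Y$ ($u{\left(B,Y \right)} = B Y + 3 Y = 3 Y + B Y$)
$D{\left(w \right)} = 4 w^{2}$ ($D{\left(w \right)} = 2 w 2 w = 4 w^{2}$)
$f{\left(V \right)} = 0$ ($f{\left(V \right)} = 0 \left(3 + 0\right) = 0 \cdot 3 = 0$)
$f{\left(P \right)} - D{\left(21 \right)} = 0 - 4 \cdot 21^{2} = 0 - 4 \cdot 441 = 0 - 1764 = -1764$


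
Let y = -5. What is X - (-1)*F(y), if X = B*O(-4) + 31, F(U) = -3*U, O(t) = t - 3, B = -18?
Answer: 172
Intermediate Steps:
O(t) = -3 + t
X = 157 (X = -18*(-3 - 4) + 31 = -18*(-7) + 31 = 126 + 31 = 157)
X - (-1)*F(y) = 157 - (-1)*(-3*(-5)) = 157 - (-1)*15 = 157 - 1*(-15) = 157 + 15 = 172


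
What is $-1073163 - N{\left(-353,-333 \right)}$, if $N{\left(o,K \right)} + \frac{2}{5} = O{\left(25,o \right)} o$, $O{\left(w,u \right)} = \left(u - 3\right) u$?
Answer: $\frac{216438207}{5} \approx 4.3288 \cdot 10^{7}$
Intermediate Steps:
$O{\left(w,u \right)} = u \left(-3 + u\right)$ ($O{\left(w,u \right)} = \left(-3 + u\right) u = u \left(-3 + u\right)$)
$N{\left(o,K \right)} = - \frac{2}{5} + o^{2} \left(-3 + o\right)$ ($N{\left(o,K \right)} = - \frac{2}{5} + o \left(-3 + o\right) o = - \frac{2}{5} + o^{2} \left(-3 + o\right)$)
$-1073163 - N{\left(-353,-333 \right)} = -1073163 - \left(- \frac{2}{5} + \left(-353\right)^{2} \left(-3 - 353\right)\right) = -1073163 - \left(- \frac{2}{5} + 124609 \left(-356\right)\right) = -1073163 - \left(- \frac{2}{5} - 44360804\right) = -1073163 - - \frac{221804022}{5} = -1073163 + \frac{221804022}{5} = \frac{216438207}{5}$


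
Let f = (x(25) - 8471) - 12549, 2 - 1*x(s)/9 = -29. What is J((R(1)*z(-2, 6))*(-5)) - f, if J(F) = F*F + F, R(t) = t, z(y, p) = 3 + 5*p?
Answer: 47801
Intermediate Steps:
x(s) = 279 (x(s) = 18 - 9*(-29) = 18 + 261 = 279)
J(F) = F + F² (J(F) = F² + F = F + F²)
f = -20741 (f = (279 - 8471) - 12549 = -8192 - 12549 = -20741)
J((R(1)*z(-2, 6))*(-5)) - f = ((1*(3 + 5*6))*(-5))*(1 + (1*(3 + 5*6))*(-5)) - 1*(-20741) = ((1*(3 + 30))*(-5))*(1 + (1*(3 + 30))*(-5)) + 20741 = ((1*33)*(-5))*(1 + (1*33)*(-5)) + 20741 = (33*(-5))*(1 + 33*(-5)) + 20741 = -165*(1 - 165) + 20741 = -165*(-164) + 20741 = 27060 + 20741 = 47801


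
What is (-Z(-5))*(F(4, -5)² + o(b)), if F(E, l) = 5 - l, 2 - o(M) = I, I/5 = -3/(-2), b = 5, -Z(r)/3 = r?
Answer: -2835/2 ≈ -1417.5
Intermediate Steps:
Z(r) = -3*r
I = 15/2 (I = 5*(-3/(-2)) = 5*(-3*(-½)) = 5*(3/2) = 15/2 ≈ 7.5000)
o(M) = -11/2 (o(M) = 2 - 1*15/2 = 2 - 15/2 = -11/2)
(-Z(-5))*(F(4, -5)² + o(b)) = (-(-3)*(-5))*((5 - 1*(-5))² - 11/2) = (-1*15)*((5 + 5)² - 11/2) = -15*(10² - 11/2) = -15*(100 - 11/2) = -15*189/2 = -2835/2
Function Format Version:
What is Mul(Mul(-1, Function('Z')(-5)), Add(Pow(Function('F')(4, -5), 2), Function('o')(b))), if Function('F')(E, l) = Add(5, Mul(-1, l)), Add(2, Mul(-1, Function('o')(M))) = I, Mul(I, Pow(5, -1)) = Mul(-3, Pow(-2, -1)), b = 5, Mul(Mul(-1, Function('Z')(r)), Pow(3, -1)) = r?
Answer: Rational(-2835, 2) ≈ -1417.5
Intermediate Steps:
Function('Z')(r) = Mul(-3, r)
I = Rational(15, 2) (I = Mul(5, Mul(-3, Pow(-2, -1))) = Mul(5, Mul(-3, Rational(-1, 2))) = Mul(5, Rational(3, 2)) = Rational(15, 2) ≈ 7.5000)
Function('o')(M) = Rational(-11, 2) (Function('o')(M) = Add(2, Mul(-1, Rational(15, 2))) = Add(2, Rational(-15, 2)) = Rational(-11, 2))
Mul(Mul(-1, Function('Z')(-5)), Add(Pow(Function('F')(4, -5), 2), Function('o')(b))) = Mul(Mul(-1, Mul(-3, -5)), Add(Pow(Add(5, Mul(-1, -5)), 2), Rational(-11, 2))) = Mul(Mul(-1, 15), Add(Pow(Add(5, 5), 2), Rational(-11, 2))) = Mul(-15, Add(Pow(10, 2), Rational(-11, 2))) = Mul(-15, Add(100, Rational(-11, 2))) = Mul(-15, Rational(189, 2)) = Rational(-2835, 2)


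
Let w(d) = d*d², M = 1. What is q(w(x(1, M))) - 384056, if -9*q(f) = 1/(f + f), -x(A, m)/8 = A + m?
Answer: -28315680767/73728 ≈ -3.8406e+5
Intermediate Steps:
x(A, m) = -8*A - 8*m (x(A, m) = -8*(A + m) = -8*A - 8*m)
w(d) = d³
q(f) = -1/(18*f) (q(f) = -1/(9*(f + f)) = -1/(2*f)/9 = -1/(18*f))
q(w(x(1, M))) - 384056 = -1/(18*(-8*1 - 8*1)³) - 384056 = -1/(18*(-8 - 8)³) - 384056 = -1/(18*((-16)³)) - 384056 = -1/18/(-4096) - 384056 = -1/18*(-1/4096) - 384056 = 1/73728 - 384056 = -28315680767/73728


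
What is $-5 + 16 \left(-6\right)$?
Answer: $-101$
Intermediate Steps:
$-5 + 16 \left(-6\right) = -5 - 96 = -101$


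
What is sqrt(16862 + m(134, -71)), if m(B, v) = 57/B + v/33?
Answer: sqrt(329687211282)/4422 ≈ 129.85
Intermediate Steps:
m(B, v) = 57/B + v/33 (m(B, v) = 57/B + v*(1/33) = 57/B + v/33)
sqrt(16862 + m(134, -71)) = sqrt(16862 + (57/134 + (1/33)*(-71))) = sqrt(16862 + (57*(1/134) - 71/33)) = sqrt(16862 + (57/134 - 71/33)) = sqrt(16862 - 7633/4422) = sqrt(74556131/4422) = sqrt(329687211282)/4422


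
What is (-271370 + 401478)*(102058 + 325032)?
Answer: 55567825720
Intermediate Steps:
(-271370 + 401478)*(102058 + 325032) = 130108*427090 = 55567825720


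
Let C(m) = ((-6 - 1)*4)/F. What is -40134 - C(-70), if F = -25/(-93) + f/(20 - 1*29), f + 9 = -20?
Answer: -19541352/487 ≈ -40126.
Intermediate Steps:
f = -29 (f = -9 - 20 = -29)
F = 974/279 (F = -25/(-93) - 29/(20 - 1*29) = -25*(-1/93) - 29/(20 - 29) = 25/93 - 29/(-9) = 25/93 - 29*(-⅑) = 25/93 + 29/9 = 974/279 ≈ 3.4910)
C(m) = -3906/487 (C(m) = ((-6 - 1)*4)/(974/279) = -7*4*(279/974) = -28*279/974 = -3906/487)
-40134 - C(-70) = -40134 - 1*(-3906/487) = -40134 + 3906/487 = -19541352/487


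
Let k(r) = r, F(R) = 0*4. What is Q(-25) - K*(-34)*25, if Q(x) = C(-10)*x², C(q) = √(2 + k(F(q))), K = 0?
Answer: 625*√2 ≈ 883.88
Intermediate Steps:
F(R) = 0
C(q) = √2 (C(q) = √(2 + 0) = √2)
Q(x) = √2*x²
Q(-25) - K*(-34)*25 = √2*(-25)² - 0*(-34)*25 = √2*625 - 0*25 = 625*√2 - 1*0 = 625*√2 + 0 = 625*√2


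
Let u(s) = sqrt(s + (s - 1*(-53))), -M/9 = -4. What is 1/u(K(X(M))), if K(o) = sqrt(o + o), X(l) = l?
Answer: 1/sqrt(53 + 12*sqrt(2)) ≈ 0.11955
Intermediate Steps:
M = 36 (M = -9*(-4) = 36)
K(o) = sqrt(2)*sqrt(o) (K(o) = sqrt(2*o) = sqrt(2)*sqrt(o))
u(s) = sqrt(53 + 2*s) (u(s) = sqrt(s + (s + 53)) = sqrt(s + (53 + s)) = sqrt(53 + 2*s))
1/u(K(X(M))) = 1/(sqrt(53 + 2*(sqrt(2)*sqrt(36)))) = 1/(sqrt(53 + 2*(sqrt(2)*6))) = 1/(sqrt(53 + 2*(6*sqrt(2)))) = 1/(sqrt(53 + 12*sqrt(2))) = 1/sqrt(53 + 12*sqrt(2))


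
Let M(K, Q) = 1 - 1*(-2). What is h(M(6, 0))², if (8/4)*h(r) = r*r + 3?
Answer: 36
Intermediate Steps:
M(K, Q) = 3 (M(K, Q) = 1 + 2 = 3)
h(r) = 3/2 + r²/2 (h(r) = (r*r + 3)/2 = (r² + 3)/2 = (3 + r²)/2 = 3/2 + r²/2)
h(M(6, 0))² = (3/2 + (½)*3²)² = (3/2 + (½)*9)² = (3/2 + 9/2)² = 6² = 36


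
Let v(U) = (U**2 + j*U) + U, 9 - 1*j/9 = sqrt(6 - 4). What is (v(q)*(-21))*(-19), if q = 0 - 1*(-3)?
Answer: 101745 - 10773*sqrt(2) ≈ 86510.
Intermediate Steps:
j = 81 - 9*sqrt(2) (j = 81 - 9*sqrt(6 - 4) = 81 - 9*sqrt(2) ≈ 68.272)
q = 3 (q = 0 + 3 = 3)
v(U) = U + U**2 + U*(81 - 9*sqrt(2)) (v(U) = (U**2 + (81 - 9*sqrt(2))*U) + U = (U**2 + U*(81 - 9*sqrt(2))) + U = U + U**2 + U*(81 - 9*sqrt(2)))
(v(q)*(-21))*(-19) = ((3*(82 + 3 - 9*sqrt(2)))*(-21))*(-19) = ((3*(85 - 9*sqrt(2)))*(-21))*(-19) = ((255 - 27*sqrt(2))*(-21))*(-19) = (-5355 + 567*sqrt(2))*(-19) = 101745 - 10773*sqrt(2)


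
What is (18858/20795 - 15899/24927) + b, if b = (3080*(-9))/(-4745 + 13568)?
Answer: -4379485139599/1524487834065 ≈ -2.8728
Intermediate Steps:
b = -9240/2941 (b = -27720/8823 = -27720*1/8823 = -9240/2941 ≈ -3.1418)
(18858/20795 - 15899/24927) + b = (18858/20795 - 15899/24927) - 9240/2941 = 139453661/518356965 - 9240/2941 = -4379485139599/1524487834065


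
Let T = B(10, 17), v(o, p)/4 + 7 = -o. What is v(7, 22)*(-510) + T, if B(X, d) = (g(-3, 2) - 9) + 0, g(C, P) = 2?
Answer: 28553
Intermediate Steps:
v(o, p) = -28 - 4*o (v(o, p) = -28 + 4*(-o) = -28 - 4*o)
B(X, d) = -7 (B(X, d) = (2 - 9) + 0 = -7 + 0 = -7)
T = -7
v(7, 22)*(-510) + T = (-28 - 4*7)*(-510) - 7 = (-28 - 28)*(-510) - 7 = -56*(-510) - 7 = 28560 - 7 = 28553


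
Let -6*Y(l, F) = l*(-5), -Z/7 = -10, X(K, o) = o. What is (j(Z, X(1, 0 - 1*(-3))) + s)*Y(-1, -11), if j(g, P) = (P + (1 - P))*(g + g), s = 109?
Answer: -415/2 ≈ -207.50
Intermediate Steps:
Z = 70 (Z = -7*(-10) = 70)
Y(l, F) = 5*l/6 (Y(l, F) = -l*(-5)/6 = -(-5)*l/6 = 5*l/6)
j(g, P) = 2*g (j(g, P) = 1*(2*g) = 2*g)
(j(Z, X(1, 0 - 1*(-3))) + s)*Y(-1, -11) = (2*70 + 109)*((⅚)*(-1)) = (140 + 109)*(-⅚) = 249*(-⅚) = -415/2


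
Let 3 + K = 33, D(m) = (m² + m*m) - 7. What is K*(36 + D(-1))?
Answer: 930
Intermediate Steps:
D(m) = -7 + 2*m² (D(m) = (m² + m²) - 7 = 2*m² - 7 = -7 + 2*m²)
K = 30 (K = -3 + 33 = 30)
K*(36 + D(-1)) = 30*(36 + (-7 + 2*(-1)²)) = 30*(36 + (-7 + 2*1)) = 30*(36 + (-7 + 2)) = 30*(36 - 5) = 30*31 = 930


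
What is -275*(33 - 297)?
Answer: 72600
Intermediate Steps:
-275*(33 - 297) = -275*(-264) = 72600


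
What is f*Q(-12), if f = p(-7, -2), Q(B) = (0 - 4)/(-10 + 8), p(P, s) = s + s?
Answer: -8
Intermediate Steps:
p(P, s) = 2*s
Q(B) = 2 (Q(B) = -4/(-2) = -4*(-1/2) = 2)
f = -4 (f = 2*(-2) = -4)
f*Q(-12) = -4*2 = -8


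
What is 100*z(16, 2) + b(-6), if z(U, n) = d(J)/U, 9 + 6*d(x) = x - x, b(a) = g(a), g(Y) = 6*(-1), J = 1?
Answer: -123/8 ≈ -15.375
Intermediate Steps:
g(Y) = -6
b(a) = -6
d(x) = -3/2 (d(x) = -3/2 + (x - x)/6 = -3/2 + (⅙)*0 = -3/2 + 0 = -3/2)
z(U, n) = -3/(2*U)
100*z(16, 2) + b(-6) = 100*(-3/2/16) - 6 = 100*(-3/2*1/16) - 6 = 100*(-3/32) - 6 = -75/8 - 6 = -123/8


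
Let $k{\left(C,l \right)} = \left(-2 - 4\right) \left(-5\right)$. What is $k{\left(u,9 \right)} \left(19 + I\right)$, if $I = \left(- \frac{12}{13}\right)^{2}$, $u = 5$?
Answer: $\frac{100650}{169} \approx 595.56$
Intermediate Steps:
$k{\left(C,l \right)} = 30$ ($k{\left(C,l \right)} = \left(-6\right) \left(-5\right) = 30$)
$I = \frac{144}{169}$ ($I = \left(\left(-12\right) \frac{1}{13}\right)^{2} = \left(- \frac{12}{13}\right)^{2} = \frac{144}{169} \approx 0.85207$)
$k{\left(u,9 \right)} \left(19 + I\right) = 30 \left(19 + \frac{144}{169}\right) = 30 \cdot \frac{3355}{169} = \frac{100650}{169}$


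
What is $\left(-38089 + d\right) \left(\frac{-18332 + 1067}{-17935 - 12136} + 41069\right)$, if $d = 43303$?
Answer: $\frac{6439306497096}{30071} \approx 2.1414 \cdot 10^{8}$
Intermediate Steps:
$\left(-38089 + d\right) \left(\frac{-18332 + 1067}{-17935 - 12136} + 41069\right) = \left(-38089 + 43303\right) \left(\frac{-18332 + 1067}{-17935 - 12136} + 41069\right) = 5214 \left(- \frac{17265}{-30071} + 41069\right) = 5214 \left(\left(-17265\right) \left(- \frac{1}{30071}\right) + 41069\right) = 5214 \left(\frac{17265}{30071} + 41069\right) = 5214 \cdot \frac{1235003164}{30071} = \frac{6439306497096}{30071}$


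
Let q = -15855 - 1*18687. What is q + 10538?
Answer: -24004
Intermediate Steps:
q = -34542 (q = -15855 - 18687 = -34542)
q + 10538 = -34542 + 10538 = -24004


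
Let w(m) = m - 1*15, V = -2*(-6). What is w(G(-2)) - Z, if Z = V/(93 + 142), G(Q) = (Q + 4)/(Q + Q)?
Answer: -7309/470 ≈ -15.551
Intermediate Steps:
G(Q) = (4 + Q)/(2*Q) (G(Q) = (4 + Q)/((2*Q)) = (4 + Q)*(1/(2*Q)) = (4 + Q)/(2*Q))
V = 12
w(m) = -15 + m (w(m) = m - 15 = -15 + m)
Z = 12/235 (Z = 12/(93 + 142) = 12/235 ≈ 0.051064)
w(G(-2)) - Z = (-15 + (½)*(4 - 2)/(-2)) - 1*12/235 = (-15 + (½)*(-½)*2) - 12/235 = (-15 - ½) - 12/235 = -31/2 - 12/235 = -7309/470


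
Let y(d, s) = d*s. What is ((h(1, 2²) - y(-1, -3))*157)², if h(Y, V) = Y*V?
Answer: 24649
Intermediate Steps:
h(Y, V) = V*Y
((h(1, 2²) - y(-1, -3))*157)² = ((2²*1 - (-1)*(-3))*157)² = ((4*1 - 1*3)*157)² = ((4 - 3)*157)² = (1*157)² = 157² = 24649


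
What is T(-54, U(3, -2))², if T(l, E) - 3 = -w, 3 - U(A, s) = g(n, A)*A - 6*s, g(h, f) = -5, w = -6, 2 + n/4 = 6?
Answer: 81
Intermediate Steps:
n = 16 (n = -8 + 4*6 = -8 + 24 = 16)
U(A, s) = 3 + 5*A + 6*s (U(A, s) = 3 - (-5*A - 6*s) = 3 - (-6*s - 5*A) = 3 + (5*A + 6*s) = 3 + 5*A + 6*s)
T(l, E) = 9 (T(l, E) = 3 - 1*(-6) = 3 + 6 = 9)
T(-54, U(3, -2))² = 9² = 81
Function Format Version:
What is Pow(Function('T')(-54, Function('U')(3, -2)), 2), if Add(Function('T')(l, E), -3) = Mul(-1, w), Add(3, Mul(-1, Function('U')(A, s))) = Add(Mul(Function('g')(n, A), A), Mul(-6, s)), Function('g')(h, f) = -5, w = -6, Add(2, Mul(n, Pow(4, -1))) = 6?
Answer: 81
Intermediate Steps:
n = 16 (n = Add(-8, Mul(4, 6)) = Add(-8, 24) = 16)
Function('U')(A, s) = Add(3, Mul(5, A), Mul(6, s)) (Function('U')(A, s) = Add(3, Mul(-1, Add(Mul(-5, A), Mul(-6, s)))) = Add(3, Mul(-1, Add(Mul(-6, s), Mul(-5, A)))) = Add(3, Add(Mul(5, A), Mul(6, s))) = Add(3, Mul(5, A), Mul(6, s)))
Function('T')(l, E) = 9 (Function('T')(l, E) = Add(3, Mul(-1, -6)) = Add(3, 6) = 9)
Pow(Function('T')(-54, Function('U')(3, -2)), 2) = Pow(9, 2) = 81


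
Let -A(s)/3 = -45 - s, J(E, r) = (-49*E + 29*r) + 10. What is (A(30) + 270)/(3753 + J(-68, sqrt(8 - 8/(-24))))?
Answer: 421443/6039842 - 2871*sqrt(3)/6039842 ≈ 0.068954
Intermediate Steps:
J(E, r) = 10 - 49*E + 29*r
A(s) = 135 + 3*s (A(s) = -3*(-45 - s) = 135 + 3*s)
(A(30) + 270)/(3753 + J(-68, sqrt(8 - 8/(-24)))) = ((135 + 3*30) + 270)/(3753 + (10 - 49*(-68) + 29*sqrt(8 - 8/(-24)))) = ((135 + 90) + 270)/(3753 + (10 + 3332 + 29*sqrt(8 - 8*(-1/24)))) = (225 + 270)/(3753 + (10 + 3332 + 29*sqrt(8 + 1/3))) = 495/(3753 + (10 + 3332 + 29*sqrt(25/3))) = 495/(3753 + (10 + 3332 + 29*(5*sqrt(3)/3))) = 495/(3753 + (10 + 3332 + 145*sqrt(3)/3)) = 495/(3753 + (3342 + 145*sqrt(3)/3)) = 495/(7095 + 145*sqrt(3)/3)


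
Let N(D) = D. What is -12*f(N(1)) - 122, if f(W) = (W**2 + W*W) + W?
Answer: -158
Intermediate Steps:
f(W) = W + 2*W**2 (f(W) = (W**2 + W**2) + W = 2*W**2 + W = W + 2*W**2)
-12*f(N(1)) - 122 = -12*(1 + 2*1) - 122 = -12*(1 + 2) - 122 = -12*3 - 122 = -36 - 122 = -158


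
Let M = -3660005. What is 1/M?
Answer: -1/3660005 ≈ -2.7322e-7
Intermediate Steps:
1/M = 1/(-3660005) = -1/3660005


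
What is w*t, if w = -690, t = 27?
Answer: -18630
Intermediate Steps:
w*t = -690*27 = -18630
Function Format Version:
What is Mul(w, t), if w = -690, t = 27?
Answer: -18630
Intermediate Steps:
Mul(w, t) = Mul(-690, 27) = -18630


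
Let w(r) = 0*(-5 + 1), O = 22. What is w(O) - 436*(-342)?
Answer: 149112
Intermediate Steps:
w(r) = 0 (w(r) = 0*(-4) = 0)
w(O) - 436*(-342) = 0 - 436*(-342) = 0 + 149112 = 149112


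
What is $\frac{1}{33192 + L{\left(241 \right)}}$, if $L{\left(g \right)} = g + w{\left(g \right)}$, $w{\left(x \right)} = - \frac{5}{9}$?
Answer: $\frac{9}{300892} \approx 2.9911 \cdot 10^{-5}$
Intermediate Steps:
$w{\left(x \right)} = - \frac{5}{9}$ ($w{\left(x \right)} = \left(-5\right) \frac{1}{9} = - \frac{5}{9}$)
$L{\left(g \right)} = - \frac{5}{9} + g$ ($L{\left(g \right)} = g - \frac{5}{9} = - \frac{5}{9} + g$)
$\frac{1}{33192 + L{\left(241 \right)}} = \frac{1}{33192 + \left(- \frac{5}{9} + 241\right)} = \frac{1}{33192 + \frac{2164}{9}} = \frac{1}{\frac{300892}{9}} = \frac{9}{300892}$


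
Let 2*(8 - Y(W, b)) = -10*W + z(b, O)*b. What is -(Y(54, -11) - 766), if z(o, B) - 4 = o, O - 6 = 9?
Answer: 1053/2 ≈ 526.50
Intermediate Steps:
O = 15 (O = 6 + 9 = 15)
z(o, B) = 4 + o
Y(W, b) = 8 + 5*W - b*(4 + b)/2 (Y(W, b) = 8 - (-10*W + (4 + b)*b)/2 = 8 - (-10*W + b*(4 + b))/2 = 8 + (5*W - b*(4 + b)/2) = 8 + 5*W - b*(4 + b)/2)
-(Y(54, -11) - 766) = -((8 + 5*54 - ½*(-11)*(4 - 11)) - 766) = -((8 + 270 - ½*(-11)*(-7)) - 766) = -((8 + 270 - 77/2) - 766) = -(479/2 - 766) = -1*(-1053/2) = 1053/2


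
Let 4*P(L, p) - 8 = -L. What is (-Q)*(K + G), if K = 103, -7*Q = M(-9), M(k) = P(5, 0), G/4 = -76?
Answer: -603/28 ≈ -21.536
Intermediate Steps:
G = -304 (G = 4*(-76) = -304)
P(L, p) = 2 - L/4 (P(L, p) = 2 + (-L)/4 = 2 - L/4)
M(k) = ¾ (M(k) = 2 - ¼*5 = 2 - 5/4 = ¾)
Q = -3/28 (Q = -⅐*¾ = -3/28 ≈ -0.10714)
(-Q)*(K + G) = (-1*(-3/28))*(103 - 304) = (3/28)*(-201) = -603/28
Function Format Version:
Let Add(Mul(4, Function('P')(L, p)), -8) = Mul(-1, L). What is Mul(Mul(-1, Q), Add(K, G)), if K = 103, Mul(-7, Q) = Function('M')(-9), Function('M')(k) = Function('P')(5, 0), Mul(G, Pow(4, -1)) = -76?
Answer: Rational(-603, 28) ≈ -21.536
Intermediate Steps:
G = -304 (G = Mul(4, -76) = -304)
Function('P')(L, p) = Add(2, Mul(Rational(-1, 4), L)) (Function('P')(L, p) = Add(2, Mul(Rational(1, 4), Mul(-1, L))) = Add(2, Mul(Rational(-1, 4), L)))
Function('M')(k) = Rational(3, 4) (Function('M')(k) = Add(2, Mul(Rational(-1, 4), 5)) = Add(2, Rational(-5, 4)) = Rational(3, 4))
Q = Rational(-3, 28) (Q = Mul(Rational(-1, 7), Rational(3, 4)) = Rational(-3, 28) ≈ -0.10714)
Mul(Mul(-1, Q), Add(K, G)) = Mul(Mul(-1, Rational(-3, 28)), Add(103, -304)) = Mul(Rational(3, 28), -201) = Rational(-603, 28)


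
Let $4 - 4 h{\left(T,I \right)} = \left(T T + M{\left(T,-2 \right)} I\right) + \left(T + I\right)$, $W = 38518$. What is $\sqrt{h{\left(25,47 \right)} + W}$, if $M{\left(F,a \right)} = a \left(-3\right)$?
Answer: $\frac{\sqrt{153097}}{2} \approx 195.64$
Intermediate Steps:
$M{\left(F,a \right)} = - 3 a$
$h{\left(T,I \right)} = 1 - \frac{7 I}{4} - \frac{T}{4} - \frac{T^{2}}{4}$ ($h{\left(T,I \right)} = 1 - \frac{\left(T T + \left(-3\right) \left(-2\right) I\right) + \left(T + I\right)}{4} = 1 - \frac{\left(T^{2} + 6 I\right) + \left(I + T\right)}{4} = 1 - \frac{T + T^{2} + 7 I}{4} = 1 - \left(\frac{T}{4} + \frac{T^{2}}{4} + \frac{7 I}{4}\right) = 1 - \frac{7 I}{4} - \frac{T}{4} - \frac{T^{2}}{4}$)
$\sqrt{h{\left(25,47 \right)} + W} = \sqrt{\left(1 - \frac{329}{4} - \frac{25}{4} - \frac{25^{2}}{4}\right) + 38518} = \sqrt{\left(1 - \frac{329}{4} - \frac{25}{4} - \frac{625}{4}\right) + 38518} = \sqrt{- \frac{975}{4} + 38518} = \sqrt{\frac{153097}{4}} = \frac{\sqrt{153097}}{2}$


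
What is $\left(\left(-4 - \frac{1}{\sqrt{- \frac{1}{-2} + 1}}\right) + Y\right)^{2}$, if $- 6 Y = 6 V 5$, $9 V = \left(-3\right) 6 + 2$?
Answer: $\frac{1990}{81} - \frac{88 \sqrt{6}}{27} \approx 16.584$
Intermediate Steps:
$V = - \frac{16}{9}$ ($V = \frac{\left(-3\right) 6 + 2}{9} = \frac{-18 + 2}{9} = \frac{1}{9} \left(-16\right) = - \frac{16}{9} \approx -1.7778$)
$Y = \frac{80}{9}$ ($Y = - \frac{6 \left(- \frac{16}{9}\right) 5}{6} = - \frac{\left(- \frac{32}{3}\right) 5}{6} = \left(- \frac{1}{6}\right) \left(- \frac{160}{3}\right) = \frac{80}{9} \approx 8.8889$)
$\left(\left(-4 - \frac{1}{\sqrt{- \frac{1}{-2} + 1}}\right) + Y\right)^{2} = \left(\left(-4 - \frac{1}{\sqrt{- \frac{1}{-2} + 1}}\right) + \frac{80}{9}\right)^{2} = \left(\left(-4 - \frac{1}{\sqrt{\left(-1\right) \left(- \frac{1}{2}\right) + 1}}\right) + \frac{80}{9}\right)^{2} = \left(\left(-4 - \frac{1}{\sqrt{\frac{1}{2} + 1}}\right) + \frac{80}{9}\right)^{2} = \left(\left(-4 - \frac{1}{\sqrt{\frac{3}{2}}}\right) + \frac{80}{9}\right)^{2} = \left(\left(-4 - \frac{1}{\frac{1}{2} \sqrt{6}}\right) + \frac{80}{9}\right)^{2} = \left(\left(-4 - \frac{\sqrt{6}}{3}\right) + \frac{80}{9}\right)^{2} = \left(\frac{44}{9} - \frac{\sqrt{6}}{3}\right)^{2}$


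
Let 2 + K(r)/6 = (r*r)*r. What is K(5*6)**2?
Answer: 26240112144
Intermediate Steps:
K(r) = -12 + 6*r**3 (K(r) = -12 + 6*((r*r)*r) = -12 + 6*(r**2*r) = -12 + 6*r**3)
K(5*6)**2 = (-12 + 6*(5*6)**3)**2 = (-12 + 6*30**3)**2 = (-12 + 6*27000)**2 = (-12 + 162000)**2 = 161988**2 = 26240112144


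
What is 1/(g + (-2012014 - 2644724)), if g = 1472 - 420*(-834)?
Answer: -1/4304986 ≈ -2.3229e-7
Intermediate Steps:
g = 351752 (g = 1472 + 350280 = 351752)
1/(g + (-2012014 - 2644724)) = 1/(351752 + (-2012014 - 2644724)) = 1/(351752 - 4656738) = 1/(-4304986) = -1/4304986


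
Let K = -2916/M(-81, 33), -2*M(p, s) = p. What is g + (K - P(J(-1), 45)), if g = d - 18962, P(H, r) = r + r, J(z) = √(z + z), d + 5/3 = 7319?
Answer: -35420/3 ≈ -11807.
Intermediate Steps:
d = 21952/3 (d = -5/3 + 7319 = 21952/3 ≈ 7317.3)
J(z) = √2*√z (J(z) = √(2*z) = √2*√z)
M(p, s) = -p/2
P(H, r) = 2*r
K = -72 (K = -2916/((-½*(-81))) = -2916/81/2 = -2916*2/81 = -72)
g = -34934/3 (g = 21952/3 - 18962 = -34934/3 ≈ -11645.)
g + (K - P(J(-1), 45)) = -34934/3 + (-72 - 2*45) = -34934/3 + (-72 - 1*90) = -34934/3 + (-72 - 90) = -34934/3 - 162 = -35420/3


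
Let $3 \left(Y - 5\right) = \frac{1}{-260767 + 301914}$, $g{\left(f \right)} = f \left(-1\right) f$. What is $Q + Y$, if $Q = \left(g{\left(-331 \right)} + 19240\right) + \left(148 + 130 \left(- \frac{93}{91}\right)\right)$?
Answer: $- \frac{78027796739}{864087} \approx -90301.0$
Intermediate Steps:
$g{\left(f \right)} = - f^{2}$ ($g{\left(f \right)} = - f f = - f^{2}$)
$Q = - \frac{632141}{7}$ ($Q = \left(- \left(-331\right)^{2} + 19240\right) + \left(148 + 130 \left(- \frac{93}{91}\right)\right) = \left(\left(-1\right) 109561 + 19240\right) + \left(148 + 130 \left(\left(-93\right) \frac{1}{91}\right)\right) = \left(-109561 + 19240\right) + \left(148 + 130 \left(- \frac{93}{91}\right)\right) = -90321 + \left(148 - \frac{930}{7}\right) = -90321 + \frac{106}{7} = - \frac{632141}{7} \approx -90306.0$)
$Y = \frac{617206}{123441}$ ($Y = 5 + \frac{1}{3 \left(-260767 + 301914\right)} = 5 + \frac{1}{3 \cdot 41147} = 5 + \frac{1}{3} \cdot \frac{1}{41147} = 5 + \frac{1}{123441} = \frac{617206}{123441} \approx 5.0$)
$Q + Y = - \frac{632141}{7} + \frac{617206}{123441} = - \frac{78027796739}{864087}$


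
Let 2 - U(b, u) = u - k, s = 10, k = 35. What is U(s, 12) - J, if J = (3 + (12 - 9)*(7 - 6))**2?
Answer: -11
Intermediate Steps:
U(b, u) = 37 - u (U(b, u) = 2 - (u - 1*35) = 2 - (u - 35) = 2 - (-35 + u) = 2 + (35 - u) = 37 - u)
J = 36 (J = (3 + 3*1)**2 = (3 + 3)**2 = 6**2 = 36)
U(s, 12) - J = (37 - 1*12) - 1*36 = (37 - 12) - 36 = 25 - 36 = -11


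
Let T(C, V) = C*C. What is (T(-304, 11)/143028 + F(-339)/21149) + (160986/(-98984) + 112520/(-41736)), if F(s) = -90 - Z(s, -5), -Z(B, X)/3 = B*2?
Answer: -245807098485043427/65085687694516284 ≈ -3.7767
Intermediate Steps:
Z(B, X) = -6*B (Z(B, X) = -3*B*2 = -6*B)
F(s) = -90 + 6*s (F(s) = -90 - (-6)*s = -90 + 6*s)
T(C, V) = C**2
(T(-304, 11)/143028 + F(-339)/21149) + (160986/(-98984) + 112520/(-41736)) = ((-304)**2/143028 + (-90 + 6*(-339))/21149) + (160986/(-98984) + 112520/(-41736)) = (92416*(1/143028) + (-90 - 2034)*(1/21149)) + (160986*(-1/98984) + 112520*(-1/41736)) = (23104/35757 - 2124*1/21149) + (-80493/49492 - 14065/5217) = (23104/35757 - 2124/21149) - 1116036961/258199764 = 412678628/756224793 - 1116036961/258199764 = -245807098485043427/65085687694516284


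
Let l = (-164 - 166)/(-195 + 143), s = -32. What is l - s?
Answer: 997/26 ≈ 38.346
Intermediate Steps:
l = 165/26 (l = -330/(-52) = -330*(-1/52) = 165/26 ≈ 6.3462)
l - s = 165/26 - 1*(-32) = 165/26 + 32 = 997/26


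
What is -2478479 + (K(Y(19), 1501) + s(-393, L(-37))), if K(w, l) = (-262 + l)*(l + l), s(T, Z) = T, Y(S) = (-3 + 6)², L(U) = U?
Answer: 1240606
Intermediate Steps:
Y(S) = 9 (Y(S) = 3² = 9)
K(w, l) = 2*l*(-262 + l) (K(w, l) = (-262 + l)*(2*l) = 2*l*(-262 + l))
-2478479 + (K(Y(19), 1501) + s(-393, L(-37))) = -2478479 + (2*1501*(-262 + 1501) - 393) = -2478479 + (2*1501*1239 - 393) = -2478479 + (3719478 - 393) = -2478479 + 3719085 = 1240606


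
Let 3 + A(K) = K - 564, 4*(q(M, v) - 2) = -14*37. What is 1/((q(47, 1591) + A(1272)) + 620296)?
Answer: 2/1241747 ≈ 1.6106e-6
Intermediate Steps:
q(M, v) = -255/2 (q(M, v) = 2 + (-14*37)/4 = 2 + (¼)*(-518) = 2 - 259/2 = -255/2)
A(K) = -567 + K (A(K) = -3 + (K - 564) = -3 + (-564 + K) = -567 + K)
1/((q(47, 1591) + A(1272)) + 620296) = 1/((-255/2 + (-567 + 1272)) + 620296) = 1/((-255/2 + 705) + 620296) = 1/(1155/2 + 620296) = 1/(1241747/2) = 2/1241747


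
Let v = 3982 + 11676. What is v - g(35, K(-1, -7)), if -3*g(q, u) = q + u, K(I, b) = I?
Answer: 47008/3 ≈ 15669.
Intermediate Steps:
g(q, u) = -q/3 - u/3 (g(q, u) = -(q + u)/3 = -q/3 - u/3)
v = 15658
v - g(35, K(-1, -7)) = 15658 - (-⅓*35 - ⅓*(-1)) = 15658 - (-35/3 + ⅓) = 15658 - 1*(-34/3) = 15658 + 34/3 = 47008/3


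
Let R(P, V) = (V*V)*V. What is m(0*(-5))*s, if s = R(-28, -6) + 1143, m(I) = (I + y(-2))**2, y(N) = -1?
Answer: 927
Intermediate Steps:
m(I) = (-1 + I)**2 (m(I) = (I - 1)**2 = (-1 + I)**2)
R(P, V) = V**3 (R(P, V) = V**2*V = V**3)
s = 927 (s = (-6)**3 + 1143 = -216 + 1143 = 927)
m(0*(-5))*s = (-1 + 0*(-5))**2*927 = (-1 + 0)**2*927 = (-1)**2*927 = 1*927 = 927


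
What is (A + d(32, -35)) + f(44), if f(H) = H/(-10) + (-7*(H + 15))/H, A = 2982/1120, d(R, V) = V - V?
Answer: -9789/880 ≈ -11.124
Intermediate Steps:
d(R, V) = 0
A = 213/80 (A = 2982*(1/1120) = 213/80 ≈ 2.6625)
f(H) = -H/10 + (-105 - 7*H)/H (f(H) = H*(-⅒) + (-7*(15 + H))/H = -H/10 + (-105 - 7*H)/H)
(A + d(32, -35)) + f(44) = (213/80 + 0) + (-7 - 105/44 - ⅒*44) = 213/80 + (-7 - 105*1/44 - 22/5) = 213/80 + (-7 - 105/44 - 22/5) = 213/80 - 3033/220 = -9789/880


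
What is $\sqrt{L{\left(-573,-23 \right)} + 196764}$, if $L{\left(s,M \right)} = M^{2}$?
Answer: $\sqrt{197293} \approx 444.18$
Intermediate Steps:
$\sqrt{L{\left(-573,-23 \right)} + 196764} = \sqrt{\left(-23\right)^{2} + 196764} = \sqrt{529 + 196764} = \sqrt{197293}$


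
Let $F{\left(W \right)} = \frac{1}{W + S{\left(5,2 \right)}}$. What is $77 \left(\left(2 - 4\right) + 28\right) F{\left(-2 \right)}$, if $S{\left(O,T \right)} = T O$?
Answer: $\frac{1001}{4} \approx 250.25$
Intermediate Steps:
$S{\left(O,T \right)} = O T$
$F{\left(W \right)} = \frac{1}{10 + W}$ ($F{\left(W \right)} = \frac{1}{W + 5 \cdot 2} = \frac{1}{W + 10} = \frac{1}{10 + W}$)
$77 \left(\left(2 - 4\right) + 28\right) F{\left(-2 \right)} = \frac{77 \left(\left(2 - 4\right) + 28\right)}{10 - 2} = \frac{77 \left(-2 + 28\right)}{8} = 77 \cdot 26 \cdot \frac{1}{8} = 2002 \cdot \frac{1}{8} = \frac{1001}{4}$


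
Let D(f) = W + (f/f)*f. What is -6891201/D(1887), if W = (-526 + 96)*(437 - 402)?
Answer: 6891201/13163 ≈ 523.53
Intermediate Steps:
W = -15050 (W = -430*35 = -15050)
D(f) = -15050 + f (D(f) = -15050 + (f/f)*f = -15050 + 1*f = -15050 + f)
-6891201/D(1887) = -6891201/(-15050 + 1887) = -6891201/(-13163) = -6891201*(-1/13163) = 6891201/13163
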